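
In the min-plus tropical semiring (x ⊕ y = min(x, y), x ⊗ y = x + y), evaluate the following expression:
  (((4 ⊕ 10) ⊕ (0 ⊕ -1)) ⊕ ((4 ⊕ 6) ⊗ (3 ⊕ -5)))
(((4 ⊕ 10) ⊕ (0 ⊕ -1)) ⊕ ((4 ⊕ 6) ⊗ (3 ⊕ -5))) = -1

Expand innermost to outermost. Recall ⊕ takes the minimum of its arguments and ⊗ takes their sum. Working out the expression (((4 ⊕ 10) ⊕ (0 ⊕ -1)) ⊕ ((4 ⊕ 6) ⊗ (3 ⊕ -5))) gives -1.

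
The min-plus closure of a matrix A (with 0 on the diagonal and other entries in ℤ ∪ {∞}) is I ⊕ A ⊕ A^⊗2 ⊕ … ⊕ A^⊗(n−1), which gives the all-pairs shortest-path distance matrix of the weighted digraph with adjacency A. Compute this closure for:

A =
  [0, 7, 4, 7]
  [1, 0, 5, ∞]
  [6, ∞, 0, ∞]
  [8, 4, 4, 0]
Closure =
  [0, 7, 4, 7]
  [1, 0, 5, 8]
  [6, 13, 0, 13]
  [5, 4, 4, 0]

This is the Floyd-Warshall all-pairs shortest-path computation. For each intermediate vertex k = 0, 1, …, 3, update dist[i][j] ← min(dist[i][j], dist[i][k] + dist[k][j]). The final matrix gives, for each (i, j), the minimum total weight of any directed path from i to j (possibly empty when i = j).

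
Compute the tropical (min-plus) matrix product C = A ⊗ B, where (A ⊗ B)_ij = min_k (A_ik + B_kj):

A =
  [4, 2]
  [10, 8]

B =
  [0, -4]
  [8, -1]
A ⊗ B =
  [4, 0]
  [10, 6]

Apply the min-plus product entry-by-entry:
  C[0][0] = min over k of (A[0][0] + B[0][0] = 4 + 0 = 4, A[0][1] + B[1][0] = 2 + 8 = 10) = 4 (attained at k = 0)
  C[0][1] = min over k of (A[0][0] + B[0][1] = 4 + -4 = 0, A[0][1] + B[1][1] = 2 + -1 = 1) = 0 (attained at k = 0)
  C[1][0] = min over k of (A[1][0] + B[0][0] = 10 + 0 = 10, A[1][1] + B[1][0] = 8 + 8 = 16) = 10 (attained at k = 0)
  C[1][1] = min over k of (A[1][0] + B[0][1] = 10 + -4 = 6, A[1][1] + B[1][1] = 8 + -1 = 7) = 6 (attained at k = 0)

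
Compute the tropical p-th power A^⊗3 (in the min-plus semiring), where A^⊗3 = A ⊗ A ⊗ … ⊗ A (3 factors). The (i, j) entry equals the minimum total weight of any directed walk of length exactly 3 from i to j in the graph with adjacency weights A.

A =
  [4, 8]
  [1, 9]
A^⊗3 =
  [12, 16]
  [9, 13]

Each entry (A^⊗3)_ij equals the minimum over all length-3 walks i = v_0 → v_1 → … → v_3 = j of Σ_t A[v_t][v_{t+1}]. For example, for (i, j) = (0, 1) we minimise over 4 possible intermediate vertex sequences; the minimum is 16, attained along the walk 0 → 0 → 0 → 1.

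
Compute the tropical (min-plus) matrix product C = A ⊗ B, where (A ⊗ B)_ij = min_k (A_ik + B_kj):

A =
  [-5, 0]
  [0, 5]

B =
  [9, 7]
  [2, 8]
A ⊗ B =
  [2, 2]
  [7, 7]

Apply the min-plus product entry-by-entry:
  C[0][0] = min over k of (A[0][0] + B[0][0] = -5 + 9 = 4, A[0][1] + B[1][0] = 0 + 2 = 2) = 2 (attained at k = 1)
  C[0][1] = min over k of (A[0][0] + B[0][1] = -5 + 7 = 2, A[0][1] + B[1][1] = 0 + 8 = 8) = 2 (attained at k = 0)
  C[1][0] = min over k of (A[1][0] + B[0][0] = 0 + 9 = 9, A[1][1] + B[1][0] = 5 + 2 = 7) = 7 (attained at k = 1)
  C[1][1] = min over k of (A[1][0] + B[0][1] = 0 + 7 = 7, A[1][1] + B[1][1] = 5 + 8 = 13) = 7 (attained at k = 0)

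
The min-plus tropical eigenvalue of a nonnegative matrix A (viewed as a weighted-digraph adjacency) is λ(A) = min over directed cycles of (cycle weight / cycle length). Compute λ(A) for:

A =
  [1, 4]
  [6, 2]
λ(A) = 1

Enumerate directed cycles and compute their means (weight / length). Sample:
  cycle 0 → 0: weight = 1, length = 1, mean = 1/1 ≈ 1.000
  cycle 1 → 1: weight = 2, length = 1, mean = 2/1 ≈ 2.000
  cycle 0 → 1 → 0: weight = 10, length = 2, mean = 10/2 ≈ 5.000
  cycle 1 → 0 → 1: weight = 10, length = 2, mean = 10/2 ≈ 5.000
Minimum mean = 1.000, attained e.g. along the cycle 0 → 0 with weight 1 and length 1. So λ(A) = 1/1 = 1.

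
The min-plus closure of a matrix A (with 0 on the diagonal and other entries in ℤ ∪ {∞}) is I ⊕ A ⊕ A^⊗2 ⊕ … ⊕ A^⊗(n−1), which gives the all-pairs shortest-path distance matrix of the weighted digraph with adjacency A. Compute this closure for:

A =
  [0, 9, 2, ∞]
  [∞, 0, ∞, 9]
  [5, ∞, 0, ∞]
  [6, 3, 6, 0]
Closure =
  [0, 9, 2, 18]
  [15, 0, 15, 9]
  [5, 14, 0, 23]
  [6, 3, 6, 0]

This is the Floyd-Warshall all-pairs shortest-path computation. For each intermediate vertex k = 0, 1, …, 3, update dist[i][j] ← min(dist[i][j], dist[i][k] + dist[k][j]). The final matrix gives, for each (i, j), the minimum total weight of any directed path from i to j (possibly empty when i = j).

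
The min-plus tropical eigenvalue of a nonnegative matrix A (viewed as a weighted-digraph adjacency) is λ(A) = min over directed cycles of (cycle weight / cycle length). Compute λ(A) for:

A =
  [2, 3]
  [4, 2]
λ(A) = 2

Enumerate directed cycles and compute their means (weight / length). Sample:
  cycle 0 → 0: weight = 2, length = 1, mean = 2/1 ≈ 2.000
  cycle 1 → 1: weight = 2, length = 1, mean = 2/1 ≈ 2.000
  cycle 0 → 1 → 0: weight = 7, length = 2, mean = 7/2 ≈ 3.500
  cycle 1 → 0 → 1: weight = 7, length = 2, mean = 7/2 ≈ 3.500
Minimum mean = 2.000, attained e.g. along the cycle 0 → 0 with weight 2 and length 1. So λ(A) = 2/1 = 2.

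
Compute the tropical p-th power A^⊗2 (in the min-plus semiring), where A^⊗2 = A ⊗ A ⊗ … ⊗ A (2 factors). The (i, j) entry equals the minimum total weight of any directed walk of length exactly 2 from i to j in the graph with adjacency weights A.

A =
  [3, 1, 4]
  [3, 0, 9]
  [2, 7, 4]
A^⊗2 =
  [4, 1, 7]
  [3, 0, 7]
  [5, 3, 6]

Each entry (A^⊗2)_ij equals the minimum over all length-2 walks i = v_0 → v_1 → … → v_2 = j of Σ_t A[v_t][v_{t+1}]. For example, for (i, j) = (0, 2) we minimise over 3 possible intermediate vertex sequences; the minimum is 7, attained along the walk 0 → 0 → 2.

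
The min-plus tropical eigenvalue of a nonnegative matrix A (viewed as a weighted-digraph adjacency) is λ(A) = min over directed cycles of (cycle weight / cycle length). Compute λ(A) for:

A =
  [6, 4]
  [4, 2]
λ(A) = 2

Enumerate directed cycles and compute their means (weight / length). Sample:
  cycle 0 → 0: weight = 6, length = 1, mean = 6/1 ≈ 6.000
  cycle 1 → 1: weight = 2, length = 1, mean = 2/1 ≈ 2.000
  cycle 0 → 1 → 0: weight = 8, length = 2, mean = 8/2 ≈ 4.000
  cycle 1 → 0 → 1: weight = 8, length = 2, mean = 8/2 ≈ 4.000
Minimum mean = 2.000, attained e.g. along the cycle 1 → 1 with weight 2 and length 1. So λ(A) = 2/1 = 2.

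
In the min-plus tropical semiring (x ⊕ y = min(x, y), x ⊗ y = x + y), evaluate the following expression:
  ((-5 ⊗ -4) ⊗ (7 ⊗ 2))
((-5 ⊗ -4) ⊗ (7 ⊗ 2)) = 0

Expand innermost to outermost. Recall ⊕ takes the minimum of its arguments and ⊗ takes their sum. Working out the expression ((-5 ⊗ -4) ⊗ (7 ⊗ 2)) gives 0.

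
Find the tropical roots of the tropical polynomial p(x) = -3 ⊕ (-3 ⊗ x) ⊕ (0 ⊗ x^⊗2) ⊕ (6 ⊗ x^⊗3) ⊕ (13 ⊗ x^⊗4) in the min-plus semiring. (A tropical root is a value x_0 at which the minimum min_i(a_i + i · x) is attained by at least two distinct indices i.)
Roots: {-7, -6, -3, 0}

Each tropical root is a break point of the lower envelope of the lines y = a_i + i · x (there are 5 lines, with slopes 0, 1, ..., 4). Only the lines that attain the minimum somewhere contribute to roots; other lines are dominated. Here the surviving (envelope) indices are i = 4, i = 3, i = 2, i = 1, i = 0.
Intersections between consecutive envelope lines give the roots: for adjacent envelope indices i < j the intersection is x = (a_i − a_j) / (j − i). Reading off the sorted break points: {-7, -6, -3, 0}.
Verification: at each break x_0, at least two indices attain the minimum of min_i(a_i + i · x_0).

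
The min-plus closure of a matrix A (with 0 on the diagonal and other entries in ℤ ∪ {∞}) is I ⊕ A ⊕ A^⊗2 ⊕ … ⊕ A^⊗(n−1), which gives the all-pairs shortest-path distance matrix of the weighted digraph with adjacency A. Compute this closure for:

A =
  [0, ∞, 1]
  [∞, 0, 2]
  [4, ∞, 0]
Closure =
  [0, ∞, 1]
  [6, 0, 2]
  [4, ∞, 0]

This is the Floyd-Warshall all-pairs shortest-path computation. For each intermediate vertex k = 0, 1, …, 2, update dist[i][j] ← min(dist[i][j], dist[i][k] + dist[k][j]). The final matrix gives, for each (i, j), the minimum total weight of any directed path from i to j (possibly empty when i = j).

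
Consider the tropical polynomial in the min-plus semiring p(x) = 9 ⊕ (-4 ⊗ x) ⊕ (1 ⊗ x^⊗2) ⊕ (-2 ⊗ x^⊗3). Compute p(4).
p(4) = 0

A tropical monomial a ⊗ x^⊗i evaluates to a + i · x. Evaluating each term at x = 4:
  Term 0 contributes 9 + 0 · 4 = 9
  Term 1 contributes -4 + 1 · 4 = 0
  Term 2 contributes 1 + 2 · 4 = 9
  Term 3 contributes -2 + 3 · 4 = 10
p(4) = ⊕ of these = min[9, 0, 9, 10] = 0.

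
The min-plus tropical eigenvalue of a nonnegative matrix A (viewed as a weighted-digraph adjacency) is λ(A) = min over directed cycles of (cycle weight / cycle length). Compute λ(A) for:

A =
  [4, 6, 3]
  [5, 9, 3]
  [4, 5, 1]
λ(A) = 1

Enumerate directed cycles and compute their means (weight / length). Sample:
  cycle 0 → 0: weight = 4, length = 1, mean = 4/1 ≈ 4.000
  cycle 1 → 1: weight = 9, length = 1, mean = 9/1 ≈ 9.000
  cycle 2 → 2: weight = 1, length = 1, mean = 1/1 ≈ 1.000
  cycle 0 → 1 → 0: weight = 11, length = 2, mean = 11/2 ≈ 5.500
  cycle 0 → 2 → 0: weight = 7, length = 2, mean = 7/2 ≈ 3.500
  cycle 1 → 0 → 1: weight = 11, length = 2, mean = 11/2 ≈ 5.500
Minimum mean = 1.000, attained e.g. along the cycle 2 → 2 with weight 1 and length 1. So λ(A) = 1/1 = 1.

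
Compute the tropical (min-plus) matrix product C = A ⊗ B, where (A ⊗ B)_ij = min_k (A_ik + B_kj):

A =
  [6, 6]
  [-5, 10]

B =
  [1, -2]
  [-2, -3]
A ⊗ B =
  [4, 3]
  [-4, -7]

Apply the min-plus product entry-by-entry:
  C[0][0] = min over k of (A[0][0] + B[0][0] = 6 + 1 = 7, A[0][1] + B[1][0] = 6 + -2 = 4) = 4 (attained at k = 1)
  C[0][1] = min over k of (A[0][0] + B[0][1] = 6 + -2 = 4, A[0][1] + B[1][1] = 6 + -3 = 3) = 3 (attained at k = 1)
  C[1][0] = min over k of (A[1][0] + B[0][0] = -5 + 1 = -4, A[1][1] + B[1][0] = 10 + -2 = 8) = -4 (attained at k = 0)
  C[1][1] = min over k of (A[1][0] + B[0][1] = -5 + -2 = -7, A[1][1] + B[1][1] = 10 + -3 = 7) = -7 (attained at k = 0)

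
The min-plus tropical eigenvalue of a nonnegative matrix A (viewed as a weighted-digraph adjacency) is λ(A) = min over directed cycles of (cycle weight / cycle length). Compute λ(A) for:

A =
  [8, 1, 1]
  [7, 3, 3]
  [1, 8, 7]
λ(A) = 1

Enumerate directed cycles and compute their means (weight / length). Sample:
  cycle 0 → 0: weight = 8, length = 1, mean = 8/1 ≈ 8.000
  cycle 1 → 1: weight = 3, length = 1, mean = 3/1 ≈ 3.000
  cycle 2 → 2: weight = 7, length = 1, mean = 7/1 ≈ 7.000
  cycle 0 → 1 → 0: weight = 8, length = 2, mean = 8/2 ≈ 4.000
  cycle 0 → 2 → 0: weight = 2, length = 2, mean = 2/2 ≈ 1.000
  cycle 1 → 0 → 1: weight = 8, length = 2, mean = 8/2 ≈ 4.000
Minimum mean = 1.000, attained e.g. along the cycle 0 → 2 → 0 with weight 2 and length 2. So λ(A) = 2/2 = 1.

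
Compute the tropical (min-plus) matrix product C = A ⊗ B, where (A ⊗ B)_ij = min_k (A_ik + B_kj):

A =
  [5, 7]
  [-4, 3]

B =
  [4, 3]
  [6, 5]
A ⊗ B =
  [9, 8]
  [0, -1]

Apply the min-plus product entry-by-entry:
  C[0][0] = min over k of (A[0][0] + B[0][0] = 5 + 4 = 9, A[0][1] + B[1][0] = 7 + 6 = 13) = 9 (attained at k = 0)
  C[0][1] = min over k of (A[0][0] + B[0][1] = 5 + 3 = 8, A[0][1] + B[1][1] = 7 + 5 = 12) = 8 (attained at k = 0)
  C[1][0] = min over k of (A[1][0] + B[0][0] = -4 + 4 = 0, A[1][1] + B[1][0] = 3 + 6 = 9) = 0 (attained at k = 0)
  C[1][1] = min over k of (A[1][0] + B[0][1] = -4 + 3 = -1, A[1][1] + B[1][1] = 3 + 5 = 8) = -1 (attained at k = 0)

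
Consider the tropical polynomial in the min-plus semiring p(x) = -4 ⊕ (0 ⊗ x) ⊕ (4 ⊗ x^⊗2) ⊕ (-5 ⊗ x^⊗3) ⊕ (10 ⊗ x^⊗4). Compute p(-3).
p(-3) = -14

A tropical monomial a ⊗ x^⊗i evaluates to a + i · x. Evaluating each term at x = -3:
  Term 0 contributes -4 + 0 · -3 = -4
  Term 1 contributes 0 + 1 · -3 = -3
  Term 2 contributes 4 + 2 · -3 = -2
  Term 3 contributes -5 + 3 · -3 = -14
  Term 4 contributes 10 + 4 · -3 = -2
p(-3) = ⊕ of these = min[-4, -3, -2, -14, -2] = -14.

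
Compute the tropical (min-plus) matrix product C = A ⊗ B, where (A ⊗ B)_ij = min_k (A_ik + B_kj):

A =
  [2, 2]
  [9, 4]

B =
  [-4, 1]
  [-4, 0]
A ⊗ B =
  [-2, 2]
  [0, 4]

Apply the min-plus product entry-by-entry:
  C[0][0] = min over k of (A[0][0] + B[0][0] = 2 + -4 = -2, A[0][1] + B[1][0] = 2 + -4 = -2) = -2 (attained at k = 0)
  C[0][1] = min over k of (A[0][0] + B[0][1] = 2 + 1 = 3, A[0][1] + B[1][1] = 2 + 0 = 2) = 2 (attained at k = 1)
  C[1][0] = min over k of (A[1][0] + B[0][0] = 9 + -4 = 5, A[1][1] + B[1][0] = 4 + -4 = 0) = 0 (attained at k = 1)
  C[1][1] = min over k of (A[1][0] + B[0][1] = 9 + 1 = 10, A[1][1] + B[1][1] = 4 + 0 = 4) = 4 (attained at k = 1)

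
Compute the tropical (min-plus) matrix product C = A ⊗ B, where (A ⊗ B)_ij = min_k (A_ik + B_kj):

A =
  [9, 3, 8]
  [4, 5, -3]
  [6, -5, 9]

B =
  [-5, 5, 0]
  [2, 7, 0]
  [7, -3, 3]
A ⊗ B =
  [4, 5, 3]
  [-1, -6, 0]
  [-3, 2, -5]

Apply the min-plus product entry-by-entry:
  C[0][0] = min over k of (A[0][0] + B[0][0] = 9 + -5 = 4, A[0][1] + B[1][0] = 3 + 2 = 5, A[0][2] + B[2][0] = 8 + 7 = 15) = 4 (attained at k = 0)
  C[0][1] = min over k of (A[0][0] + B[0][1] = 9 + 5 = 14, A[0][1] + B[1][1] = 3 + 7 = 10, A[0][2] + B[2][1] = 8 + -3 = 5) = 5 (attained at k = 2)
  C[0][2] = min over k of (A[0][0] + B[0][2] = 9 + 0 = 9, A[0][1] + B[1][2] = 3 + 0 = 3, A[0][2] + B[2][2] = 8 + 3 = 11) = 3 (attained at k = 1)
  C[1][0] = min over k of (A[1][0] + B[0][0] = 4 + -5 = -1, A[1][1] + B[1][0] = 5 + 2 = 7, A[1][2] + B[2][0] = -3 + 7 = 4) = -1 (attained at k = 0)
  C[1][1] = min over k of (A[1][0] + B[0][1] = 4 + 5 = 9, A[1][1] + B[1][1] = 5 + 7 = 12, A[1][2] + B[2][1] = -3 + -3 = -6) = -6 (attained at k = 2)
  C[1][2] = min over k of (A[1][0] + B[0][2] = 4 + 0 = 4, A[1][1] + B[1][2] = 5 + 0 = 5, A[1][2] + B[2][2] = -3 + 3 = 0) = 0 (attained at k = 2)
  C[2][0] = min over k of (A[2][0] + B[0][0] = 6 + -5 = 1, A[2][1] + B[1][0] = -5 + 2 = -3, A[2][2] + B[2][0] = 9 + 7 = 16) = -3 (attained at k = 1)
  C[2][1] = min over k of (A[2][0] + B[0][1] = 6 + 5 = 11, A[2][1] + B[1][1] = -5 + 7 = 2, A[2][2] + B[2][1] = 9 + -3 = 6) = 2 (attained at k = 1)
  C[2][2] = min over k of (A[2][0] + B[0][2] = 6 + 0 = 6, A[2][1] + B[1][2] = -5 + 0 = -5, A[2][2] + B[2][2] = 9 + 3 = 12) = -5 (attained at k = 1)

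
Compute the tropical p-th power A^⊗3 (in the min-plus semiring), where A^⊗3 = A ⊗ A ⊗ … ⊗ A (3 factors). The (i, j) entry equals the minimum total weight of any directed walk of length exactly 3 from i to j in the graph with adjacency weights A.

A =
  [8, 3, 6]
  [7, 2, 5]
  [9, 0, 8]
A^⊗3 =
  [12, 7, 10]
  [11, 6, 9]
  [9, 4, 7]

Each entry (A^⊗3)_ij equals the minimum over all length-3 walks i = v_0 → v_1 → … → v_3 = j of Σ_t A[v_t][v_{t+1}]. For example, for (i, j) = (0, 2) we minimise over 9 possible intermediate vertex sequences; the minimum is 10, attained along the walk 0 → 1 → 1 → 2.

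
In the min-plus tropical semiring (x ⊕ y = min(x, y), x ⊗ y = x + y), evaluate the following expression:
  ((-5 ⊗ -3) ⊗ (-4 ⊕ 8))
((-5 ⊗ -3) ⊗ (-4 ⊕ 8)) = -12

Expand innermost to outermost. Recall ⊕ takes the minimum of its arguments and ⊗ takes their sum. Working out the expression ((-5 ⊗ -3) ⊗ (-4 ⊕ 8)) gives -12.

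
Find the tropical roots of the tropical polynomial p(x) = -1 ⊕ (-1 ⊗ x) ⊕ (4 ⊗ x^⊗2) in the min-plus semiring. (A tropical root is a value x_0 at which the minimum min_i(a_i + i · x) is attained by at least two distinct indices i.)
Roots: {-5, 0}

Each tropical root is a break point of the lower envelope of the lines y = a_i + i · x (there are 3 lines, with slopes 0, 1, ..., 2). Only the lines that attain the minimum somewhere contribute to roots; other lines are dominated. Here the surviving (envelope) indices are i = 2, i = 1, i = 0.
Intersections between consecutive envelope lines give the roots: for adjacent envelope indices i < j the intersection is x = (a_i − a_j) / (j − i). Reading off the sorted break points: {-5, 0}.
Verification: at each break x_0, at least two indices attain the minimum of min_i(a_i + i · x_0).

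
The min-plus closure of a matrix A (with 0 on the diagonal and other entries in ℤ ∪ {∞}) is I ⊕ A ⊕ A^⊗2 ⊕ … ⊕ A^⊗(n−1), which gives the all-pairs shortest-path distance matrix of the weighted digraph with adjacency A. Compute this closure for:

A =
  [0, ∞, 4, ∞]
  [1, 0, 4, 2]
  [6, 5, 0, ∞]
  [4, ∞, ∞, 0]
Closure =
  [0, 9, 4, 11]
  [1, 0, 4, 2]
  [6, 5, 0, 7]
  [4, 13, 8, 0]

This is the Floyd-Warshall all-pairs shortest-path computation. For each intermediate vertex k = 0, 1, …, 3, update dist[i][j] ← min(dist[i][j], dist[i][k] + dist[k][j]). The final matrix gives, for each (i, j), the minimum total weight of any directed path from i to j (possibly empty when i = j).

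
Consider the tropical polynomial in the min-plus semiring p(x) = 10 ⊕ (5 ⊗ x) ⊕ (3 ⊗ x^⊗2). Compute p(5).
p(5) = 10

A tropical monomial a ⊗ x^⊗i evaluates to a + i · x. Evaluating each term at x = 5:
  Term 0 contributes 10 + 0 · 5 = 10
  Term 1 contributes 5 + 1 · 5 = 10
  Term 2 contributes 3 + 2 · 5 = 13
p(5) = ⊕ of these = min[10, 10, 13] = 10.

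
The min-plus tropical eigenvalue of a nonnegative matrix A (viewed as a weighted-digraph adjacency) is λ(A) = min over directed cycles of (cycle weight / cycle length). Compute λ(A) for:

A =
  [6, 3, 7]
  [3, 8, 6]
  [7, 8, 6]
λ(A) = 3

Enumerate directed cycles and compute their means (weight / length). Sample:
  cycle 0 → 0: weight = 6, length = 1, mean = 6/1 ≈ 6.000
  cycle 1 → 1: weight = 8, length = 1, mean = 8/1 ≈ 8.000
  cycle 2 → 2: weight = 6, length = 1, mean = 6/1 ≈ 6.000
  cycle 0 → 1 → 0: weight = 6, length = 2, mean = 6/2 ≈ 3.000
  cycle 0 → 2 → 0: weight = 14, length = 2, mean = 14/2 ≈ 7.000
  cycle 1 → 0 → 1: weight = 6, length = 2, mean = 6/2 ≈ 3.000
Minimum mean = 3.000, attained e.g. along the cycle 0 → 1 → 0 with weight 6 and length 2. So λ(A) = 6/2 = 3.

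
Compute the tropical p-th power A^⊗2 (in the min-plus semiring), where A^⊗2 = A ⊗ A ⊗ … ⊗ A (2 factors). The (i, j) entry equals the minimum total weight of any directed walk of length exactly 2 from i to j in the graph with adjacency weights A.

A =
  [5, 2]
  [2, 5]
A^⊗2 =
  [4, 7]
  [7, 4]

Each entry (A^⊗2)_ij equals the minimum over all length-2 walks i = v_0 → v_1 → … → v_2 = j of Σ_t A[v_t][v_{t+1}]. For example, for (i, j) = (0, 1) we minimise over 2 possible intermediate vertex sequences; the minimum is 7, attained along the walk 0 → 0 → 1.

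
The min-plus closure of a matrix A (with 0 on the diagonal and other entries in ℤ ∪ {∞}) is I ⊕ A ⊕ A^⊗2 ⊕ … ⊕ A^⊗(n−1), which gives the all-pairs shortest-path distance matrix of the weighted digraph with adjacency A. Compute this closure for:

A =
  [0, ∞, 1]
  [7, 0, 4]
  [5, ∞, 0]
Closure =
  [0, ∞, 1]
  [7, 0, 4]
  [5, ∞, 0]

This is the Floyd-Warshall all-pairs shortest-path computation. For each intermediate vertex k = 0, 1, …, 2, update dist[i][j] ← min(dist[i][j], dist[i][k] + dist[k][j]). The final matrix gives, for each (i, j), the minimum total weight of any directed path from i to j (possibly empty when i = j).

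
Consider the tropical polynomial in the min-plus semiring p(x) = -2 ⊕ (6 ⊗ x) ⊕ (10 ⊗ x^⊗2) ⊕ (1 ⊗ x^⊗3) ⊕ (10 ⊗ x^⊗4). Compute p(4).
p(4) = -2

A tropical monomial a ⊗ x^⊗i evaluates to a + i · x. Evaluating each term at x = 4:
  Term 0 contributes -2 + 0 · 4 = -2
  Term 1 contributes 6 + 1 · 4 = 10
  Term 2 contributes 10 + 2 · 4 = 18
  Term 3 contributes 1 + 3 · 4 = 13
  Term 4 contributes 10 + 4 · 4 = 26
p(4) = ⊕ of these = min[-2, 10, 18, 13, 26] = -2.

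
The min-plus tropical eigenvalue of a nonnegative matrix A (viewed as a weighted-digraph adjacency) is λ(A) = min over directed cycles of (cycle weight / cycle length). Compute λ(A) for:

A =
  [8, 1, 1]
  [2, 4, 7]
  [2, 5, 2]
λ(A) = 3/2

Enumerate directed cycles and compute their means (weight / length). Sample:
  cycle 0 → 0: weight = 8, length = 1, mean = 8/1 ≈ 8.000
  cycle 1 → 1: weight = 4, length = 1, mean = 4/1 ≈ 4.000
  cycle 2 → 2: weight = 2, length = 1, mean = 2/1 ≈ 2.000
  cycle 0 → 1 → 0: weight = 3, length = 2, mean = 3/2 ≈ 1.500
  cycle 0 → 2 → 0: weight = 3, length = 2, mean = 3/2 ≈ 1.500
  cycle 1 → 0 → 1: weight = 3, length = 2, mean = 3/2 ≈ 1.500
Minimum mean = 1.500, attained e.g. along the cycle 0 → 1 → 0 with weight 3 and length 2. So λ(A) = 3/2 = 3/2.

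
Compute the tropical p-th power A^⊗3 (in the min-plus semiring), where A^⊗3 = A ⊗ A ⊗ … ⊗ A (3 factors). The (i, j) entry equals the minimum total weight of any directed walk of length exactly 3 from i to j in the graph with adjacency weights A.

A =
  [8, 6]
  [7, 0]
A^⊗3 =
  [13, 6]
  [7, 0]

Each entry (A^⊗3)_ij equals the minimum over all length-3 walks i = v_0 → v_1 → … → v_3 = j of Σ_t A[v_t][v_{t+1}]. For example, for (i, j) = (0, 1) we minimise over 4 possible intermediate vertex sequences; the minimum is 6, attained along the walk 0 → 1 → 1 → 1.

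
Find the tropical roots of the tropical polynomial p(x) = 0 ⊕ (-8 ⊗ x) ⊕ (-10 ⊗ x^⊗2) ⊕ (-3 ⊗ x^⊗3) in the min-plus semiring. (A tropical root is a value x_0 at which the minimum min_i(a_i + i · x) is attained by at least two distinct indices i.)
Roots: {-7, 2, 8}

Each tropical root is a break point of the lower envelope of the lines y = a_i + i · x (there are 4 lines, with slopes 0, 1, ..., 3). Only the lines that attain the minimum somewhere contribute to roots; other lines are dominated. Here the surviving (envelope) indices are i = 3, i = 2, i = 1, i = 0.
Intersections between consecutive envelope lines give the roots: for adjacent envelope indices i < j the intersection is x = (a_i − a_j) / (j − i). Reading off the sorted break points: {-7, 2, 8}.
Verification: at each break x_0, at least two indices attain the minimum of min_i(a_i + i · x_0).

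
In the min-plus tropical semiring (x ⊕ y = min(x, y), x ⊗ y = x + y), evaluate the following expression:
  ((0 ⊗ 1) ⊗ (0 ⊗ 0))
((0 ⊗ 1) ⊗ (0 ⊗ 0)) = 1

Expand innermost to outermost. Recall ⊕ takes the minimum of its arguments and ⊗ takes their sum. Working out the expression ((0 ⊗ 1) ⊗ (0 ⊗ 0)) gives 1.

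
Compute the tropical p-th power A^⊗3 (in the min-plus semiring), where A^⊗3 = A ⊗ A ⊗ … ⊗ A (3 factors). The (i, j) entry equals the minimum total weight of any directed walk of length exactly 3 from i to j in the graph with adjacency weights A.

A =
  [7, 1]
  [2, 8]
A^⊗3 =
  [10, 4]
  [5, 10]

Each entry (A^⊗3)_ij equals the minimum over all length-3 walks i = v_0 → v_1 → … → v_3 = j of Σ_t A[v_t][v_{t+1}]. For example, for (i, j) = (0, 1) we minimise over 4 possible intermediate vertex sequences; the minimum is 4, attained along the walk 0 → 1 → 0 → 1.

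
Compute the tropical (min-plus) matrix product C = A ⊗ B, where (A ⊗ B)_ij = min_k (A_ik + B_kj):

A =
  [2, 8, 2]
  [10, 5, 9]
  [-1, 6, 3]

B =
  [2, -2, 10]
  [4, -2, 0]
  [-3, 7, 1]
A ⊗ B =
  [-1, 0, 3]
  [6, 3, 5]
  [0, -3, 4]

Apply the min-plus product entry-by-entry:
  C[0][0] = min over k of (A[0][0] + B[0][0] = 2 + 2 = 4, A[0][1] + B[1][0] = 8 + 4 = 12, A[0][2] + B[2][0] = 2 + -3 = -1) = -1 (attained at k = 2)
  C[0][1] = min over k of (A[0][0] + B[0][1] = 2 + -2 = 0, A[0][1] + B[1][1] = 8 + -2 = 6, A[0][2] + B[2][1] = 2 + 7 = 9) = 0 (attained at k = 0)
  C[0][2] = min over k of (A[0][0] + B[0][2] = 2 + 10 = 12, A[0][1] + B[1][2] = 8 + 0 = 8, A[0][2] + B[2][2] = 2 + 1 = 3) = 3 (attained at k = 2)
  C[1][0] = min over k of (A[1][0] + B[0][0] = 10 + 2 = 12, A[1][1] + B[1][0] = 5 + 4 = 9, A[1][2] + B[2][0] = 9 + -3 = 6) = 6 (attained at k = 2)
  C[1][1] = min over k of (A[1][0] + B[0][1] = 10 + -2 = 8, A[1][1] + B[1][1] = 5 + -2 = 3, A[1][2] + B[2][1] = 9 + 7 = 16) = 3 (attained at k = 1)
  C[1][2] = min over k of (A[1][0] + B[0][2] = 10 + 10 = 20, A[1][1] + B[1][2] = 5 + 0 = 5, A[1][2] + B[2][2] = 9 + 1 = 10) = 5 (attained at k = 1)
  C[2][0] = min over k of (A[2][0] + B[0][0] = -1 + 2 = 1, A[2][1] + B[1][0] = 6 + 4 = 10, A[2][2] + B[2][0] = 3 + -3 = 0) = 0 (attained at k = 2)
  C[2][1] = min over k of (A[2][0] + B[0][1] = -1 + -2 = -3, A[2][1] + B[1][1] = 6 + -2 = 4, A[2][2] + B[2][1] = 3 + 7 = 10) = -3 (attained at k = 0)
  C[2][2] = min over k of (A[2][0] + B[0][2] = -1 + 10 = 9, A[2][1] + B[1][2] = 6 + 0 = 6, A[2][2] + B[2][2] = 3 + 1 = 4) = 4 (attained at k = 2)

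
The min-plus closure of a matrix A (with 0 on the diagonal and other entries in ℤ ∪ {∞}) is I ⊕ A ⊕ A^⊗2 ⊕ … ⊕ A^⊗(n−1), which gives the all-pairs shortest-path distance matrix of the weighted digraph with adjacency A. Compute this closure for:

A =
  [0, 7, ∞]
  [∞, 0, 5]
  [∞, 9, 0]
Closure =
  [0, 7, 12]
  [∞, 0, 5]
  [∞, 9, 0]

This is the Floyd-Warshall all-pairs shortest-path computation. For each intermediate vertex k = 0, 1, …, 2, update dist[i][j] ← min(dist[i][j], dist[i][k] + dist[k][j]). The final matrix gives, for each (i, j), the minimum total weight of any directed path from i to j (possibly empty when i = j).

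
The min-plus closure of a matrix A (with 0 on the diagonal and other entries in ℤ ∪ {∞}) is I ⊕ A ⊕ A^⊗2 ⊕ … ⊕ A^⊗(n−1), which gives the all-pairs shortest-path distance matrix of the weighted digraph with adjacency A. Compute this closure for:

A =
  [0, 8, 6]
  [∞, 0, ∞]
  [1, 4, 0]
Closure =
  [0, 8, 6]
  [∞, 0, ∞]
  [1, 4, 0]

This is the Floyd-Warshall all-pairs shortest-path computation. For each intermediate vertex k = 0, 1, …, 2, update dist[i][j] ← min(dist[i][j], dist[i][k] + dist[k][j]). The final matrix gives, for each (i, j), the minimum total weight of any directed path from i to j (possibly empty when i = j).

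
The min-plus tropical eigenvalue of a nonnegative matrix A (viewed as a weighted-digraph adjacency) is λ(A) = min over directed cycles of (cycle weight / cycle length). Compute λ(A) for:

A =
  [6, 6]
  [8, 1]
λ(A) = 1

Enumerate directed cycles and compute their means (weight / length). Sample:
  cycle 0 → 0: weight = 6, length = 1, mean = 6/1 ≈ 6.000
  cycle 1 → 1: weight = 1, length = 1, mean = 1/1 ≈ 1.000
  cycle 0 → 1 → 0: weight = 14, length = 2, mean = 14/2 ≈ 7.000
  cycle 1 → 0 → 1: weight = 14, length = 2, mean = 14/2 ≈ 7.000
Minimum mean = 1.000, attained e.g. along the cycle 1 → 1 with weight 1 and length 1. So λ(A) = 1/1 = 1.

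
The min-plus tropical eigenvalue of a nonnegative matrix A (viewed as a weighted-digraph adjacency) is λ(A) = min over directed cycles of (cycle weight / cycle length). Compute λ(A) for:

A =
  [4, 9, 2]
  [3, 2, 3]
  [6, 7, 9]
λ(A) = 2

Enumerate directed cycles and compute their means (weight / length). Sample:
  cycle 0 → 0: weight = 4, length = 1, mean = 4/1 ≈ 4.000
  cycle 1 → 1: weight = 2, length = 1, mean = 2/1 ≈ 2.000
  cycle 2 → 2: weight = 9, length = 1, mean = 9/1 ≈ 9.000
  cycle 0 → 1 → 0: weight = 12, length = 2, mean = 12/2 ≈ 6.000
  cycle 0 → 2 → 0: weight = 8, length = 2, mean = 8/2 ≈ 4.000
  cycle 1 → 0 → 1: weight = 12, length = 2, mean = 12/2 ≈ 6.000
Minimum mean = 2.000, attained e.g. along the cycle 1 → 1 with weight 2 and length 1. So λ(A) = 2/1 = 2.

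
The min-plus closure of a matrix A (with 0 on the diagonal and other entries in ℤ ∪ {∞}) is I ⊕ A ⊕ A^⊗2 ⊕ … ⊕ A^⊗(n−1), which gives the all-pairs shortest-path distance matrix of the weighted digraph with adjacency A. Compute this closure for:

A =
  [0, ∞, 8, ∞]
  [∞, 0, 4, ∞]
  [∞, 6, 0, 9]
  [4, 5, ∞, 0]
Closure =
  [0, 14, 8, 17]
  [17, 0, 4, 13]
  [13, 6, 0, 9]
  [4, 5, 9, 0]

This is the Floyd-Warshall all-pairs shortest-path computation. For each intermediate vertex k = 0, 1, …, 3, update dist[i][j] ← min(dist[i][j], dist[i][k] + dist[k][j]). The final matrix gives, for each (i, j), the minimum total weight of any directed path from i to j (possibly empty when i = j).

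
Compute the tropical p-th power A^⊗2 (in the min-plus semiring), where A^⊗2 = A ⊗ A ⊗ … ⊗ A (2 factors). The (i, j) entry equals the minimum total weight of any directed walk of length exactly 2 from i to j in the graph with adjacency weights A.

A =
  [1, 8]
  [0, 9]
A^⊗2 =
  [2, 9]
  [1, 8]

Each entry (A^⊗2)_ij equals the minimum over all length-2 walks i = v_0 → v_1 → … → v_2 = j of Σ_t A[v_t][v_{t+1}]. For example, for (i, j) = (0, 1) we minimise over 2 possible intermediate vertex sequences; the minimum is 9, attained along the walk 0 → 0 → 1.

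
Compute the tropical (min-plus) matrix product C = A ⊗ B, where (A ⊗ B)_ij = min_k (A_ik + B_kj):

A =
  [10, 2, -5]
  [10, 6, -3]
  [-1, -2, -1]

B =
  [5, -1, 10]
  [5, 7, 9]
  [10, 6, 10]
A ⊗ B =
  [5, 1, 5]
  [7, 3, 7]
  [3, -2, 7]

Apply the min-plus product entry-by-entry:
  C[0][0] = min over k of (A[0][0] + B[0][0] = 10 + 5 = 15, A[0][1] + B[1][0] = 2 + 5 = 7, A[0][2] + B[2][0] = -5 + 10 = 5) = 5 (attained at k = 2)
  C[0][1] = min over k of (A[0][0] + B[0][1] = 10 + -1 = 9, A[0][1] + B[1][1] = 2 + 7 = 9, A[0][2] + B[2][1] = -5 + 6 = 1) = 1 (attained at k = 2)
  C[0][2] = min over k of (A[0][0] + B[0][2] = 10 + 10 = 20, A[0][1] + B[1][2] = 2 + 9 = 11, A[0][2] + B[2][2] = -5 + 10 = 5) = 5 (attained at k = 2)
  C[1][0] = min over k of (A[1][0] + B[0][0] = 10 + 5 = 15, A[1][1] + B[1][0] = 6 + 5 = 11, A[1][2] + B[2][0] = -3 + 10 = 7) = 7 (attained at k = 2)
  C[1][1] = min over k of (A[1][0] + B[0][1] = 10 + -1 = 9, A[1][1] + B[1][1] = 6 + 7 = 13, A[1][2] + B[2][1] = -3 + 6 = 3) = 3 (attained at k = 2)
  C[1][2] = min over k of (A[1][0] + B[0][2] = 10 + 10 = 20, A[1][1] + B[1][2] = 6 + 9 = 15, A[1][2] + B[2][2] = -3 + 10 = 7) = 7 (attained at k = 2)
  C[2][0] = min over k of (A[2][0] + B[0][0] = -1 + 5 = 4, A[2][1] + B[1][0] = -2 + 5 = 3, A[2][2] + B[2][0] = -1 + 10 = 9) = 3 (attained at k = 1)
  C[2][1] = min over k of (A[2][0] + B[0][1] = -1 + -1 = -2, A[2][1] + B[1][1] = -2 + 7 = 5, A[2][2] + B[2][1] = -1 + 6 = 5) = -2 (attained at k = 0)
  C[2][2] = min over k of (A[2][0] + B[0][2] = -1 + 10 = 9, A[2][1] + B[1][2] = -2 + 9 = 7, A[2][2] + B[2][2] = -1 + 10 = 9) = 7 (attained at k = 1)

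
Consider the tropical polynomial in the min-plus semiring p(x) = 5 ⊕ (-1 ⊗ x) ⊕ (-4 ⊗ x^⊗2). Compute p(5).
p(5) = 4

A tropical monomial a ⊗ x^⊗i evaluates to a + i · x. Evaluating each term at x = 5:
  Term 0 contributes 5 + 0 · 5 = 5
  Term 1 contributes -1 + 1 · 5 = 4
  Term 2 contributes -4 + 2 · 5 = 6
p(5) = ⊕ of these = min[5, 4, 6] = 4.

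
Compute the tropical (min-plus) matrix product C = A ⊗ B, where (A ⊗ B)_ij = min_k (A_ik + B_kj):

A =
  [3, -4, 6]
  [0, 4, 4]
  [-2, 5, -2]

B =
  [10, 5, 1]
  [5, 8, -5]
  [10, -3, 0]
A ⊗ B =
  [1, 3, -9]
  [9, 1, -1]
  [8, -5, -2]

Apply the min-plus product entry-by-entry:
  C[0][0] = min over k of (A[0][0] + B[0][0] = 3 + 10 = 13, A[0][1] + B[1][0] = -4 + 5 = 1, A[0][2] + B[2][0] = 6 + 10 = 16) = 1 (attained at k = 1)
  C[0][1] = min over k of (A[0][0] + B[0][1] = 3 + 5 = 8, A[0][1] + B[1][1] = -4 + 8 = 4, A[0][2] + B[2][1] = 6 + -3 = 3) = 3 (attained at k = 2)
  C[0][2] = min over k of (A[0][0] + B[0][2] = 3 + 1 = 4, A[0][1] + B[1][2] = -4 + -5 = -9, A[0][2] + B[2][2] = 6 + 0 = 6) = -9 (attained at k = 1)
  C[1][0] = min over k of (A[1][0] + B[0][0] = 0 + 10 = 10, A[1][1] + B[1][0] = 4 + 5 = 9, A[1][2] + B[2][0] = 4 + 10 = 14) = 9 (attained at k = 1)
  C[1][1] = min over k of (A[1][0] + B[0][1] = 0 + 5 = 5, A[1][1] + B[1][1] = 4 + 8 = 12, A[1][2] + B[2][1] = 4 + -3 = 1) = 1 (attained at k = 2)
  C[1][2] = min over k of (A[1][0] + B[0][2] = 0 + 1 = 1, A[1][1] + B[1][2] = 4 + -5 = -1, A[1][2] + B[2][2] = 4 + 0 = 4) = -1 (attained at k = 1)
  C[2][0] = min over k of (A[2][0] + B[0][0] = -2 + 10 = 8, A[2][1] + B[1][0] = 5 + 5 = 10, A[2][2] + B[2][0] = -2 + 10 = 8) = 8 (attained at k = 0)
  C[2][1] = min over k of (A[2][0] + B[0][1] = -2 + 5 = 3, A[2][1] + B[1][1] = 5 + 8 = 13, A[2][2] + B[2][1] = -2 + -3 = -5) = -5 (attained at k = 2)
  C[2][2] = min over k of (A[2][0] + B[0][2] = -2 + 1 = -1, A[2][1] + B[1][2] = 5 + -5 = 0, A[2][2] + B[2][2] = -2 + 0 = -2) = -2 (attained at k = 2)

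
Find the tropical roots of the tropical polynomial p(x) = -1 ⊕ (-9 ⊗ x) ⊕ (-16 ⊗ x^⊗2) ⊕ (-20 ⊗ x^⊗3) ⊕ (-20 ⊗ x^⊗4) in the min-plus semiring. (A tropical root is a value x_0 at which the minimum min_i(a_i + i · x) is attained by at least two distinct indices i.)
Roots: {0, 4, 7, 8}

Each tropical root is a break point of the lower envelope of the lines y = a_i + i · x (there are 5 lines, with slopes 0, 1, ..., 4). Only the lines that attain the minimum somewhere contribute to roots; other lines are dominated. Here the surviving (envelope) indices are i = 4, i = 3, i = 2, i = 1, i = 0.
Intersections between consecutive envelope lines give the roots: for adjacent envelope indices i < j the intersection is x = (a_i − a_j) / (j − i). Reading off the sorted break points: {0, 4, 7, 8}.
Verification: at each break x_0, at least two indices attain the minimum of min_i(a_i + i · x_0).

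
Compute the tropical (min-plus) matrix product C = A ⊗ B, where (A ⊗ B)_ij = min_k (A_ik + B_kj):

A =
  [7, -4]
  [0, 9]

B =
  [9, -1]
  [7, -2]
A ⊗ B =
  [3, -6]
  [9, -1]

Apply the min-plus product entry-by-entry:
  C[0][0] = min over k of (A[0][0] + B[0][0] = 7 + 9 = 16, A[0][1] + B[1][0] = -4 + 7 = 3) = 3 (attained at k = 1)
  C[0][1] = min over k of (A[0][0] + B[0][1] = 7 + -1 = 6, A[0][1] + B[1][1] = -4 + -2 = -6) = -6 (attained at k = 1)
  C[1][0] = min over k of (A[1][0] + B[0][0] = 0 + 9 = 9, A[1][1] + B[1][0] = 9 + 7 = 16) = 9 (attained at k = 0)
  C[1][1] = min over k of (A[1][0] + B[0][1] = 0 + -1 = -1, A[1][1] + B[1][1] = 9 + -2 = 7) = -1 (attained at k = 0)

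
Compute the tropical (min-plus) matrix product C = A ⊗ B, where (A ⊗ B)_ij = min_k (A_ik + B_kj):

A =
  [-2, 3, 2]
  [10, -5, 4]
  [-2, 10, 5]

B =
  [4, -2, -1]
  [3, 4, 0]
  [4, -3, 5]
A ⊗ B =
  [2, -4, -3]
  [-2, -1, -5]
  [2, -4, -3]

Apply the min-plus product entry-by-entry:
  C[0][0] = min over k of (A[0][0] + B[0][0] = -2 + 4 = 2, A[0][1] + B[1][0] = 3 + 3 = 6, A[0][2] + B[2][0] = 2 + 4 = 6) = 2 (attained at k = 0)
  C[0][1] = min over k of (A[0][0] + B[0][1] = -2 + -2 = -4, A[0][1] + B[1][1] = 3 + 4 = 7, A[0][2] + B[2][1] = 2 + -3 = -1) = -4 (attained at k = 0)
  C[0][2] = min over k of (A[0][0] + B[0][2] = -2 + -1 = -3, A[0][1] + B[1][2] = 3 + 0 = 3, A[0][2] + B[2][2] = 2 + 5 = 7) = -3 (attained at k = 0)
  C[1][0] = min over k of (A[1][0] + B[0][0] = 10 + 4 = 14, A[1][1] + B[1][0] = -5 + 3 = -2, A[1][2] + B[2][0] = 4 + 4 = 8) = -2 (attained at k = 1)
  C[1][1] = min over k of (A[1][0] + B[0][1] = 10 + -2 = 8, A[1][1] + B[1][1] = -5 + 4 = -1, A[1][2] + B[2][1] = 4 + -3 = 1) = -1 (attained at k = 1)
  C[1][2] = min over k of (A[1][0] + B[0][2] = 10 + -1 = 9, A[1][1] + B[1][2] = -5 + 0 = -5, A[1][2] + B[2][2] = 4 + 5 = 9) = -5 (attained at k = 1)
  C[2][0] = min over k of (A[2][0] + B[0][0] = -2 + 4 = 2, A[2][1] + B[1][0] = 10 + 3 = 13, A[2][2] + B[2][0] = 5 + 4 = 9) = 2 (attained at k = 0)
  C[2][1] = min over k of (A[2][0] + B[0][1] = -2 + -2 = -4, A[2][1] + B[1][1] = 10 + 4 = 14, A[2][2] + B[2][1] = 5 + -3 = 2) = -4 (attained at k = 0)
  C[2][2] = min over k of (A[2][0] + B[0][2] = -2 + -1 = -3, A[2][1] + B[1][2] = 10 + 0 = 10, A[2][2] + B[2][2] = 5 + 5 = 10) = -3 (attained at k = 0)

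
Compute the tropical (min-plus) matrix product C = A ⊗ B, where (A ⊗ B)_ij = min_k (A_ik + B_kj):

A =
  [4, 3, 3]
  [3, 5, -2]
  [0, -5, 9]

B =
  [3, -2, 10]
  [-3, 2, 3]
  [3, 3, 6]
A ⊗ B =
  [0, 2, 6]
  [1, 1, 4]
  [-8, -3, -2]

Apply the min-plus product entry-by-entry:
  C[0][0] = min over k of (A[0][0] + B[0][0] = 4 + 3 = 7, A[0][1] + B[1][0] = 3 + -3 = 0, A[0][2] + B[2][0] = 3 + 3 = 6) = 0 (attained at k = 1)
  C[0][1] = min over k of (A[0][0] + B[0][1] = 4 + -2 = 2, A[0][1] + B[1][1] = 3 + 2 = 5, A[0][2] + B[2][1] = 3 + 3 = 6) = 2 (attained at k = 0)
  C[0][2] = min over k of (A[0][0] + B[0][2] = 4 + 10 = 14, A[0][1] + B[1][2] = 3 + 3 = 6, A[0][2] + B[2][2] = 3 + 6 = 9) = 6 (attained at k = 1)
  C[1][0] = min over k of (A[1][0] + B[0][0] = 3 + 3 = 6, A[1][1] + B[1][0] = 5 + -3 = 2, A[1][2] + B[2][0] = -2 + 3 = 1) = 1 (attained at k = 2)
  C[1][1] = min over k of (A[1][0] + B[0][1] = 3 + -2 = 1, A[1][1] + B[1][1] = 5 + 2 = 7, A[1][2] + B[2][1] = -2 + 3 = 1) = 1 (attained at k = 0)
  C[1][2] = min over k of (A[1][0] + B[0][2] = 3 + 10 = 13, A[1][1] + B[1][2] = 5 + 3 = 8, A[1][2] + B[2][2] = -2 + 6 = 4) = 4 (attained at k = 2)
  C[2][0] = min over k of (A[2][0] + B[0][0] = 0 + 3 = 3, A[2][1] + B[1][0] = -5 + -3 = -8, A[2][2] + B[2][0] = 9 + 3 = 12) = -8 (attained at k = 1)
  C[2][1] = min over k of (A[2][0] + B[0][1] = 0 + -2 = -2, A[2][1] + B[1][1] = -5 + 2 = -3, A[2][2] + B[2][1] = 9 + 3 = 12) = -3 (attained at k = 1)
  C[2][2] = min over k of (A[2][0] + B[0][2] = 0 + 10 = 10, A[2][1] + B[1][2] = -5 + 3 = -2, A[2][2] + B[2][2] = 9 + 6 = 15) = -2 (attained at k = 1)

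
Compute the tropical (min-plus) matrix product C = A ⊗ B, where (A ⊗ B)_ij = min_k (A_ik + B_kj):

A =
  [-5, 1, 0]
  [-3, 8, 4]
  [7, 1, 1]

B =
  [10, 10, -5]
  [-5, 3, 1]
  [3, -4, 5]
A ⊗ B =
  [-4, -4, -10]
  [3, 0, -8]
  [-4, -3, 2]

Apply the min-plus product entry-by-entry:
  C[0][0] = min over k of (A[0][0] + B[0][0] = -5 + 10 = 5, A[0][1] + B[1][0] = 1 + -5 = -4, A[0][2] + B[2][0] = 0 + 3 = 3) = -4 (attained at k = 1)
  C[0][1] = min over k of (A[0][0] + B[0][1] = -5 + 10 = 5, A[0][1] + B[1][1] = 1 + 3 = 4, A[0][2] + B[2][1] = 0 + -4 = -4) = -4 (attained at k = 2)
  C[0][2] = min over k of (A[0][0] + B[0][2] = -5 + -5 = -10, A[0][1] + B[1][2] = 1 + 1 = 2, A[0][2] + B[2][2] = 0 + 5 = 5) = -10 (attained at k = 0)
  C[1][0] = min over k of (A[1][0] + B[0][0] = -3 + 10 = 7, A[1][1] + B[1][0] = 8 + -5 = 3, A[1][2] + B[2][0] = 4 + 3 = 7) = 3 (attained at k = 1)
  C[1][1] = min over k of (A[1][0] + B[0][1] = -3 + 10 = 7, A[1][1] + B[1][1] = 8 + 3 = 11, A[1][2] + B[2][1] = 4 + -4 = 0) = 0 (attained at k = 2)
  C[1][2] = min over k of (A[1][0] + B[0][2] = -3 + -5 = -8, A[1][1] + B[1][2] = 8 + 1 = 9, A[1][2] + B[2][2] = 4 + 5 = 9) = -8 (attained at k = 0)
  C[2][0] = min over k of (A[2][0] + B[0][0] = 7 + 10 = 17, A[2][1] + B[1][0] = 1 + -5 = -4, A[2][2] + B[2][0] = 1 + 3 = 4) = -4 (attained at k = 1)
  C[2][1] = min over k of (A[2][0] + B[0][1] = 7 + 10 = 17, A[2][1] + B[1][1] = 1 + 3 = 4, A[2][2] + B[2][1] = 1 + -4 = -3) = -3 (attained at k = 2)
  C[2][2] = min over k of (A[2][0] + B[0][2] = 7 + -5 = 2, A[2][1] + B[1][2] = 1 + 1 = 2, A[2][2] + B[2][2] = 1 + 5 = 6) = 2 (attained at k = 0)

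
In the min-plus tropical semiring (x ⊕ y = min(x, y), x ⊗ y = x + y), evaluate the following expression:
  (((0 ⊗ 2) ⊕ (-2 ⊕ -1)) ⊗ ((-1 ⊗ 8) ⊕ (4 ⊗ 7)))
(((0 ⊗ 2) ⊕ (-2 ⊕ -1)) ⊗ ((-1 ⊗ 8) ⊕ (4 ⊗ 7))) = 5

Expand innermost to outermost. Recall ⊕ takes the minimum of its arguments and ⊗ takes their sum. Working out the expression (((0 ⊗ 2) ⊕ (-2 ⊕ -1)) ⊗ ((-1 ⊗ 8) ⊕ (4 ⊗ 7))) gives 5.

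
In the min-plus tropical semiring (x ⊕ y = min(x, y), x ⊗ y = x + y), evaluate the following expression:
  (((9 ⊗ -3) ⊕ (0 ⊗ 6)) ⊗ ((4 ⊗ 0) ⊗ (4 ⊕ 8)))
(((9 ⊗ -3) ⊕ (0 ⊗ 6)) ⊗ ((4 ⊗ 0) ⊗ (4 ⊕ 8))) = 14

Expand innermost to outermost. Recall ⊕ takes the minimum of its arguments and ⊗ takes their sum. Working out the expression (((9 ⊗ -3) ⊕ (0 ⊗ 6)) ⊗ ((4 ⊗ 0) ⊗ (4 ⊕ 8))) gives 14.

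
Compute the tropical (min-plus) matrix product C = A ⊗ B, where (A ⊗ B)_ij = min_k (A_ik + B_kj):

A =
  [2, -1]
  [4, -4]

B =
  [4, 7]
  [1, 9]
A ⊗ B =
  [0, 8]
  [-3, 5]

Apply the min-plus product entry-by-entry:
  C[0][0] = min over k of (A[0][0] + B[0][0] = 2 + 4 = 6, A[0][1] + B[1][0] = -1 + 1 = 0) = 0 (attained at k = 1)
  C[0][1] = min over k of (A[0][0] + B[0][1] = 2 + 7 = 9, A[0][1] + B[1][1] = -1 + 9 = 8) = 8 (attained at k = 1)
  C[1][0] = min over k of (A[1][0] + B[0][0] = 4 + 4 = 8, A[1][1] + B[1][0] = -4 + 1 = -3) = -3 (attained at k = 1)
  C[1][1] = min over k of (A[1][0] + B[0][1] = 4 + 7 = 11, A[1][1] + B[1][1] = -4 + 9 = 5) = 5 (attained at k = 1)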